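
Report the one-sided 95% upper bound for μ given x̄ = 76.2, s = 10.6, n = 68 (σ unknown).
μ ≤ 78.34

Upper bound (one-sided):
t* = 1.668 (one-sided for 95%)
Upper bound = x̄ + t* · s/√n = 76.2 + 1.668 · 10.6/√68 = 78.34

We are 95% confident that μ ≤ 78.34.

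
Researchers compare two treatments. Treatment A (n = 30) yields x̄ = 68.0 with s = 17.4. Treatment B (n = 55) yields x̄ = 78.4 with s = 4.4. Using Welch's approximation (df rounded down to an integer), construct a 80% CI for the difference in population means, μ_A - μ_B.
(-14.63, -6.17)

Difference: x̄₁ - x̄₂ = -10.40
SE = √(s₁²/n₁ + s₂²/n₂) = √(17.4²/30 + 4.4²/55) = 3.2317
df = 31.04 → 31 (Welch–Satterthwaite, rounded down)
t* = 1.309

CI: -10.40 ± 1.309 · 3.2317 = -10.40 ± 4.23 = (-14.63, -6.17)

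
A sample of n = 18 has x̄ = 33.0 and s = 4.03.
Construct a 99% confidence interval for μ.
(30.25, 35.75)

t-interval (σ unknown):
df = n - 1 = 17
t* = 2.898 for 99% confidence

Margin of error = t* · s/√n = 2.898 · 4.03/√18 = 2.75

CI: (30.25, 35.75)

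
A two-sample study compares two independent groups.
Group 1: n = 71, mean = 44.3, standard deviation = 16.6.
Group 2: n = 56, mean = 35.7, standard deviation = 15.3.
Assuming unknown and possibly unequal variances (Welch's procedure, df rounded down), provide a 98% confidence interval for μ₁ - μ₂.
(1.91, 15.29)

Difference: x̄₁ - x̄₂ = 8.60
SE = √(s₁²/n₁ + s₂²/n₂) = √(16.6²/71 + 15.3²/56) = 2.8392
df = 121.95 → 121 (Welch–Satterthwaite, rounded down)
t* = 2.358

CI: 8.60 ± 2.358 · 2.8392 = 8.60 ± 6.69 = (1.91, 15.29)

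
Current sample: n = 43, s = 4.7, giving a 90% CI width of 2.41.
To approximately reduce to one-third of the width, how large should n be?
n ≈ 387

CI width ∝ 1/√n
To reduce width by factor 3, need √n to grow by 3 → need 3² = 9 times as many samples.

Current: n = 43, width = 2.41
New: n = 387, width ≈ 0.79

Width reduced by factor of 2.41/0.79 = 3.05.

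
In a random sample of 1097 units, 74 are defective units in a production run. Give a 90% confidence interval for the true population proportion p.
(0.055, 0.080)

Proportion CI:
p̂ = 74/1097 = 0.06746
SE = √(p̂(1-p̂)/n) = √(0.06746 · 0.93254 / 1097) = 0.00757

z* = 1.645
Margin = z* · SE = 1.645 · 0.00757 = 0.0125

CI: 0.06746 ± 0.0125 = (0.055, 0.080)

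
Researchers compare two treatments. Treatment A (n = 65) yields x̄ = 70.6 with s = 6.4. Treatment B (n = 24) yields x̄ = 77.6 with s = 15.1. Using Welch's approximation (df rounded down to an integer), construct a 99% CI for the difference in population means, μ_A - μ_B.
(-15.85, 1.85)

Difference: x̄₁ - x̄₂ = -7.00
SE = √(s₁²/n₁ + s₂²/n₂) = √(6.4²/65 + 15.1²/24) = 3.1829
df = 26.11 → 26 (Welch–Satterthwaite, rounded down)
t* = 2.779

CI: -7.00 ± 2.779 · 3.1829 = -7.00 ± 8.85 = (-15.85, 1.85)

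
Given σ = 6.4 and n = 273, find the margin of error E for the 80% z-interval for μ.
Margin of error = 0.50

Margin of error = z* · σ/√n
= 1.282 · 6.4/√273
= 1.282 · 6.4/16.5227
= 0.50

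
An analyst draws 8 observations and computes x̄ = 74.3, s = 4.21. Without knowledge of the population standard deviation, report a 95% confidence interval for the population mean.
(70.78, 77.82)

t-interval (σ unknown):
df = n - 1 = 7
t* = 2.365 for 95% confidence

Margin of error = t* · s/√n = 2.365 · 4.21/√8 = 3.52

CI: (70.78, 77.82)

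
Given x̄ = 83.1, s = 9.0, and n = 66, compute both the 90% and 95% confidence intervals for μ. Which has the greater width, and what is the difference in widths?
95% CI is wider by 0.72

df = 65
90% CI: t* = 1.669, (81.25, 84.95), width = 2 · t* · s/√n = 3.70
95% CI: t* = 1.997, (80.89, 85.31), width = 2 · t* · s/√n = 4.42

The 95% CI is wider by 4.42 - 3.70 = 0.72.
Higher confidence requires a wider interval.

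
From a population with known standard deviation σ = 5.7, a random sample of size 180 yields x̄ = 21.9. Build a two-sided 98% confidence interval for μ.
(20.91, 22.89)

z-interval (σ known):
z* = 2.326 for 98% confidence

Margin of error = z* · σ/√n = 2.326 · 5.7/√180 = 0.99

CI: (21.9 - 0.99, 21.9 + 0.99) = (20.91, 22.89)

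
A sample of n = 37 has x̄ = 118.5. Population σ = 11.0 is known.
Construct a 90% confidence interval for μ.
(115.53, 121.47)

z-interval (σ known):
z* = 1.645 for 90% confidence

Margin of error = z* · σ/√n = 1.645 · 11.0/√37 = 2.97

CI: (118.5 - 2.97, 118.5 + 2.97) = (115.53, 121.47)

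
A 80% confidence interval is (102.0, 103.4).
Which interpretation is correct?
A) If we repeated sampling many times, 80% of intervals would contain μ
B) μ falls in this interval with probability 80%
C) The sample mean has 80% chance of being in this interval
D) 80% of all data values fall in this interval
A

A) Correct — this is the frequentist long-run coverage interpretation.
B) Wrong — μ is fixed; the randomness lives in the interval, not in μ.
C) Wrong — x̄ is observed and sits in the interval by construction.
D) Wrong — a CI is about the parameter μ, not individual data values.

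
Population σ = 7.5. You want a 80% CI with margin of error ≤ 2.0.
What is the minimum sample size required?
n ≥ 24

For margin E ≤ 2.0:
n ≥ (z* · σ / E)²
n ≥ (1.282 · 7.5 / 2.0)²
n ≥ 23.11

Minimum n = 24 (rounding up)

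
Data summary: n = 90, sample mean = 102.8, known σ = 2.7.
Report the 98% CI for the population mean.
(102.14, 103.46)

z-interval (σ known):
z* = 2.326 for 98% confidence

Margin of error = z* · σ/√n = 2.326 · 2.7/√90 = 0.66

CI: (102.8 - 0.66, 102.8 + 0.66) = (102.14, 103.46)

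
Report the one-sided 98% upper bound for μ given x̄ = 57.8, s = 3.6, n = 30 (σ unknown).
μ ≤ 59.21

Upper bound (one-sided):
t* = 2.150 (one-sided for 98%)
Upper bound = x̄ + t* · s/√n = 57.8 + 2.150 · 3.6/√30 = 59.21

We are 98% confident that μ ≤ 59.21.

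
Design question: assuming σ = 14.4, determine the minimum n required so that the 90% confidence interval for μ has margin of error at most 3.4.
n ≥ 49

For margin E ≤ 3.4:
n ≥ (z* · σ / E)²
n ≥ (1.645 · 14.4 / 3.4)²
n ≥ 48.54

Minimum n = 49 (rounding up)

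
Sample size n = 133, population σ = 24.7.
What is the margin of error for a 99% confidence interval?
Margin of error = 5.52

Margin of error = z* · σ/√n
= 2.576 · 24.7/√133
= 2.576 · 24.7/11.5326
= 5.52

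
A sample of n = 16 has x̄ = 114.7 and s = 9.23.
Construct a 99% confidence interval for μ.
(107.90, 121.50)

t-interval (σ unknown):
df = n - 1 = 15
t* = 2.947 for 99% confidence

Margin of error = t* · s/√n = 2.947 · 9.23/√16 = 6.80

CI: (107.90, 121.50)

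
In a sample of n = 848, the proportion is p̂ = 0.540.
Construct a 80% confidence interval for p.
(0.518, 0.562)

Proportion CI:
SE = √(p̂(1-p̂)/n) = √(0.540 · 0.460 / 848) = 0.01712

z* = 1.282
Margin = z* · SE = 1.282 · 0.01712 = 0.0219

CI: 0.540 ± 0.0219 = (0.518, 0.562)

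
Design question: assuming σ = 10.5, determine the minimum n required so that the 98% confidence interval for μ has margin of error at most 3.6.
n ≥ 47

For margin E ≤ 3.6:
n ≥ (z* · σ / E)²
n ≥ (2.326 · 10.5 / 3.6)²
n ≥ 46.02

Minimum n = 47 (rounding up)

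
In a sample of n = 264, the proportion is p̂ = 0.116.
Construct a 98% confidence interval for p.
(0.070, 0.162)

Proportion CI:
SE = √(p̂(1-p̂)/n) = √(0.116 · 0.884 / 264) = 0.01971

z* = 2.326
Margin = z* · SE = 2.326 · 0.01971 = 0.0458

CI: 0.116 ± 0.0458 = (0.070, 0.162)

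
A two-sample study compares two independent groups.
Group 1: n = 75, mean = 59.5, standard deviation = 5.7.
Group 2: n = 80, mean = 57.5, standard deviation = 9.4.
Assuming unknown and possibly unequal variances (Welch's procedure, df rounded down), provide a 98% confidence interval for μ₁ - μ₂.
(-0.92, 4.92)

Difference: x̄₁ - x̄₂ = 2.00
SE = √(s₁²/n₁ + s₂²/n₂) = √(5.7²/75 + 9.4²/80) = 1.2400
df = 131.52 → 131 (Welch–Satterthwaite, rounded down)
t* = 2.355

CI: 2.00 ± 2.355 · 1.2400 = 2.00 ± 2.92 = (-0.92, 4.92)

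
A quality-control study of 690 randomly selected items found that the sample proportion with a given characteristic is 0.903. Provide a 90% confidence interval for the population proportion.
(0.884, 0.922)

Proportion CI:
SE = √(p̂(1-p̂)/n) = √(0.903 · 0.097 / 690) = 0.01127

z* = 1.645
Margin = z* · SE = 1.645 · 0.01127 = 0.0185

CI: 0.903 ± 0.0185 = (0.884, 0.922)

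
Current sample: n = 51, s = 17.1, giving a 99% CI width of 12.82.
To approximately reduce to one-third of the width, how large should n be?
n ≈ 459

CI width ∝ 1/√n
To reduce width by factor 3, need √n to grow by 3 → need 3² = 9 times as many samples.

Current: n = 51, width = 12.82
New: n = 459, width ≈ 4.13

Width reduced by factor of 12.82/4.13 = 3.10.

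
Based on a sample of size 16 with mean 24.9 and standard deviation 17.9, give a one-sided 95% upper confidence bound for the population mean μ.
μ ≤ 32.74

Upper bound (one-sided):
t* = 1.753 (one-sided for 95%)
Upper bound = x̄ + t* · s/√n = 24.9 + 1.753 · 17.9/√16 = 32.74

We are 95% confident that μ ≤ 32.74.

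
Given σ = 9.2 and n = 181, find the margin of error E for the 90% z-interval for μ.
Margin of error = 1.12

Margin of error = z* · σ/√n
= 1.645 · 9.2/√181
= 1.645 · 9.2/13.4536
= 1.12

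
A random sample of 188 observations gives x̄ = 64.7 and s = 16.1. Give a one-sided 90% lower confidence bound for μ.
μ ≥ 63.19

Lower bound (one-sided):
t* = 1.286 (one-sided for 90%)
Lower bound = x̄ - t* · s/√n = 64.7 - 1.286 · 16.1/√188 = 63.19

We are 90% confident that μ ≥ 63.19.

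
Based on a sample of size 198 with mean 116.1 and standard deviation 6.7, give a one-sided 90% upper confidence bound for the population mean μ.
μ ≤ 116.71

Upper bound (one-sided):
t* = 1.286 (one-sided for 90%)
Upper bound = x̄ + t* · s/√n = 116.1 + 1.286 · 6.7/√198 = 116.71

We are 90% confident that μ ≤ 116.71.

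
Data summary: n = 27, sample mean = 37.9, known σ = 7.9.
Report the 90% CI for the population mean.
(35.40, 40.40)

z-interval (σ known):
z* = 1.645 for 90% confidence

Margin of error = z* · σ/√n = 1.645 · 7.9/√27 = 2.50

CI: (37.9 - 2.50, 37.9 + 2.50) = (35.40, 40.40)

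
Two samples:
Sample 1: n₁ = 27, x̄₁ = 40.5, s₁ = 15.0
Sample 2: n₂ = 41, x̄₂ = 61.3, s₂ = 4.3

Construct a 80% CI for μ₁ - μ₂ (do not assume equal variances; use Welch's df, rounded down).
(-24.69, -16.91)

Difference: x̄₁ - x̄₂ = -20.80
SE = √(s₁²/n₁ + s₂²/n₂) = √(15.0²/27 + 4.3²/41) = 2.9638
df = 28.84 → 28 (Welch–Satterthwaite, rounded down)
t* = 1.313

CI: -20.80 ± 1.313 · 2.9638 = -20.80 ± 3.89 = (-24.69, -16.91)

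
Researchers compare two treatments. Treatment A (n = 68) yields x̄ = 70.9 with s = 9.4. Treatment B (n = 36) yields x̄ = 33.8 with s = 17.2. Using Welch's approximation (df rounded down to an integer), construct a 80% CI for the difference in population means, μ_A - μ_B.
(33.09, 41.11)

Difference: x̄₁ - x̄₂ = 37.10
SE = √(s₁²/n₁ + s₂²/n₂) = √(9.4²/68 + 17.2²/36) = 3.0850
df = 46.34 → 46 (Welch–Satterthwaite, rounded down)
t* = 1.300

CI: 37.10 ± 1.300 · 3.0850 = 37.10 ± 4.01 = (33.09, 41.11)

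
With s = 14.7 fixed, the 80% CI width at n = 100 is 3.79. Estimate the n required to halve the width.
n ≈ 400

CI width ∝ 1/√n
To reduce width by factor 2, need √n to grow by 2 → need 2² = 4 times as many samples.

Current: n = 100, width = 3.79
New: n = 400, width ≈ 1.89

Width reduced by factor of 3.79/1.89 = 2.01.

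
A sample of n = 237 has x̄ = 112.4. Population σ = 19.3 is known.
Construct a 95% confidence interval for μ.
(109.94, 114.86)

z-interval (σ known):
z* = 1.960 for 95% confidence

Margin of error = z* · σ/√n = 1.960 · 19.3/√237 = 2.46

CI: (112.4 - 2.46, 112.4 + 2.46) = (109.94, 114.86)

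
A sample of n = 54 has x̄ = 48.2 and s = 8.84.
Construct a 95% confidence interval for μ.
(45.79, 50.61)

t-interval (σ unknown):
df = n - 1 = 53
t* = 2.006 for 95% confidence

Margin of error = t* · s/√n = 2.006 · 8.84/√54 = 2.41

CI: (45.79, 50.61)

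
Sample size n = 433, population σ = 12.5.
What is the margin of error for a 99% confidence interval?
Margin of error = 1.55

Margin of error = z* · σ/√n
= 2.576 · 12.5/√433
= 2.576 · 12.5/20.8087
= 1.55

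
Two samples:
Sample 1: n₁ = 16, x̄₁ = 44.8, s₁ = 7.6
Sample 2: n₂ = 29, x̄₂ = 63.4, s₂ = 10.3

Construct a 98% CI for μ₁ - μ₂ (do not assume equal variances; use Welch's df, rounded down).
(-25.14, -12.06)

Difference: x̄₁ - x̄₂ = -18.60
SE = √(s₁²/n₁ + s₂²/n₂) = √(7.6²/16 + 10.3²/29) = 2.6960
df = 39.23 → 39 (Welch–Satterthwaite, rounded down)
t* = 2.426

CI: -18.60 ± 2.426 · 2.6960 = -18.60 ± 6.54 = (-25.14, -12.06)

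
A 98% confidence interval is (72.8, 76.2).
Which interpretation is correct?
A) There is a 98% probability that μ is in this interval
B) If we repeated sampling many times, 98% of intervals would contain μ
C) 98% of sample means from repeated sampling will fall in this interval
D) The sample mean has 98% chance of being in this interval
B

A) Wrong — μ is fixed; the randomness lives in the interval, not in μ.
B) Correct — this is the frequentist long-run coverage interpretation.
C) Wrong — coverage applies to intervals containing μ, not to future x̄ values.
D) Wrong — x̄ is observed and sits in the interval by construction.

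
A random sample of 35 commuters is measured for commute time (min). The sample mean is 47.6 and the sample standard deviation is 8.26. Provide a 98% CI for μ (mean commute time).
(44.19, 51.01)

t-interval (σ unknown):
df = n - 1 = 34
t* = 2.441 for 98% confidence

Margin of error = t* · s/√n = 2.441 · 8.26/√35 = 3.41

CI: (44.19, 51.01)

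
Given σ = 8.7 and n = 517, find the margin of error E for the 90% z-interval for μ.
Margin of error = 0.63

Margin of error = z* · σ/√n
= 1.645 · 8.7/√517
= 1.645 · 8.7/22.7376
= 0.63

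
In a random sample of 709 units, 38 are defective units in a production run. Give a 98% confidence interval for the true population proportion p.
(0.034, 0.073)

Proportion CI:
p̂ = 38/709 = 0.05360
SE = √(p̂(1-p̂)/n) = √(0.05360 · 0.94640 / 709) = 0.00846

z* = 2.326
Margin = z* · SE = 2.326 · 0.00846 = 0.0197

CI: 0.05360 ± 0.0197 = (0.034, 0.073)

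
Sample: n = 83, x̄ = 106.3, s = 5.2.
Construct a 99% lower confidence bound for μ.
μ ≥ 104.95

Lower bound (one-sided):
t* = 2.373 (one-sided for 99%)
Lower bound = x̄ - t* · s/√n = 106.3 - 2.373 · 5.2/√83 = 104.95

We are 99% confident that μ ≥ 104.95.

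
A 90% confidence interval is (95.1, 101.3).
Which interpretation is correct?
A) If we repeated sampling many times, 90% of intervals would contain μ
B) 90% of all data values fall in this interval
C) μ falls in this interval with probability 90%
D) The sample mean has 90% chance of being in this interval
A

A) Correct — this is the frequentist long-run coverage interpretation.
B) Wrong — a CI is about the parameter μ, not individual data values.
C) Wrong — μ is fixed; the randomness lives in the interval, not in μ.
D) Wrong — x̄ is observed and sits in the interval by construction.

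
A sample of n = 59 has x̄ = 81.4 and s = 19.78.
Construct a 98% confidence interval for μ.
(75.24, 87.56)

t-interval (σ unknown):
df = n - 1 = 58
t* = 2.392 for 98% confidence

Margin of error = t* · s/√n = 2.392 · 19.78/√59 = 6.16

CI: (75.24, 87.56)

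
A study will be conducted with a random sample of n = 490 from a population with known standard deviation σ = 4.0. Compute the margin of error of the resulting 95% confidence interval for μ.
Margin of error = 0.35

Margin of error = z* · σ/√n
= 1.960 · 4.0/√490
= 1.960 · 4.0/22.1359
= 0.35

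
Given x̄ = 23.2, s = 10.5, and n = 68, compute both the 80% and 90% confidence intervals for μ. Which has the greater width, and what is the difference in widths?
90% CI is wider by 0.95

df = 67
80% CI: t* = 1.294, (21.55, 24.85), width = 2 · t* · s/√n = 3.30
90% CI: t* = 1.668, (21.08, 25.32), width = 2 · t* · s/√n = 4.25

The 90% CI is wider by 4.25 - 3.30 = 0.95.
Higher confidence requires a wider interval.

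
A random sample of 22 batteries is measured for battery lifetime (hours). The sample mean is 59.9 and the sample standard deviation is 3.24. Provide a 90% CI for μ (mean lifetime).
(58.71, 61.09)

t-interval (σ unknown):
df = n - 1 = 21
t* = 1.721 for 90% confidence

Margin of error = t* · s/√n = 1.721 · 3.24/√22 = 1.19

CI: (58.71, 61.09)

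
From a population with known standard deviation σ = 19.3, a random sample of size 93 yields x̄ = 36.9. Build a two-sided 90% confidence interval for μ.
(33.61, 40.19)

z-interval (σ known):
z* = 1.645 for 90% confidence

Margin of error = z* · σ/√n = 1.645 · 19.3/√93 = 3.29

CI: (36.9 - 3.29, 36.9 + 3.29) = (33.61, 40.19)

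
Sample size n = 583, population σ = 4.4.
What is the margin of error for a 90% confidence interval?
Margin of error = 0.30

Margin of error = z* · σ/√n
= 1.645 · 4.4/√583
= 1.645 · 4.4/24.1454
= 0.30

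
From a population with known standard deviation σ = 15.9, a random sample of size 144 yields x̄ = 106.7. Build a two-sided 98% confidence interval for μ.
(103.62, 109.78)

z-interval (σ known):
z* = 2.326 for 98% confidence

Margin of error = z* · σ/√n = 2.326 · 15.9/√144 = 3.08

CI: (106.7 - 3.08, 106.7 + 3.08) = (103.62, 109.78)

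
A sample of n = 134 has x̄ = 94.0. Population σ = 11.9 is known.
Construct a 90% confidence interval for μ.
(92.31, 95.69)

z-interval (σ known):
z* = 1.645 for 90% confidence

Margin of error = z* · σ/√n = 1.645 · 11.9/√134 = 1.69

CI: (94.0 - 1.69, 94.0 + 1.69) = (92.31, 95.69)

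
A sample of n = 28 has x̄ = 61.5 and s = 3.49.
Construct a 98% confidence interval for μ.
(59.87, 63.13)

t-interval (σ unknown):
df = n - 1 = 27
t* = 2.473 for 98% confidence

Margin of error = t* · s/√n = 2.473 · 3.49/√28 = 1.63

CI: (59.87, 63.13)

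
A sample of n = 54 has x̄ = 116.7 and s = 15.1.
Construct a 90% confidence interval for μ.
(113.26, 120.14)

t-interval (σ unknown):
df = n - 1 = 53
t* = 1.674 for 90% confidence

Margin of error = t* · s/√n = 1.674 · 15.1/√54 = 3.44

CI: (113.26, 120.14)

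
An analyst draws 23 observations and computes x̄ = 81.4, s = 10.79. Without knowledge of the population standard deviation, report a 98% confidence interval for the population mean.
(75.76, 87.04)

t-interval (σ unknown):
df = n - 1 = 22
t* = 2.508 for 98% confidence

Margin of error = t* · s/√n = 2.508 · 10.79/√23 = 5.64

CI: (75.76, 87.04)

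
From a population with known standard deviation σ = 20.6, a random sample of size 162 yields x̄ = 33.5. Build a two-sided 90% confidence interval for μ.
(30.84, 36.16)

z-interval (σ known):
z* = 1.645 for 90% confidence

Margin of error = z* · σ/√n = 1.645 · 20.6/√162 = 2.66

CI: (33.5 - 2.66, 33.5 + 2.66) = (30.84, 36.16)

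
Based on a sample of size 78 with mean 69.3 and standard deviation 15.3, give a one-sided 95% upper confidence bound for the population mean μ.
μ ≤ 72.18

Upper bound (one-sided):
t* = 1.665 (one-sided for 95%)
Upper bound = x̄ + t* · s/√n = 69.3 + 1.665 · 15.3/√78 = 72.18

We are 95% confident that μ ≤ 72.18.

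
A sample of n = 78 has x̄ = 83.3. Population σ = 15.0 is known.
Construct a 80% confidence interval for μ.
(81.12, 85.48)

z-interval (σ known):
z* = 1.282 for 80% confidence

Margin of error = z* · σ/√n = 1.282 · 15.0/√78 = 2.18

CI: (83.3 - 2.18, 83.3 + 2.18) = (81.12, 85.48)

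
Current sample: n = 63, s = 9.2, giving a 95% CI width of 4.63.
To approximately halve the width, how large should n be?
n ≈ 252

CI width ∝ 1/√n
To reduce width by factor 2, need √n to grow by 2 → need 2² = 4 times as many samples.

Current: n = 63, width = 4.63
New: n = 252, width ≈ 2.28

Width reduced by factor of 4.63/2.28 = 2.03.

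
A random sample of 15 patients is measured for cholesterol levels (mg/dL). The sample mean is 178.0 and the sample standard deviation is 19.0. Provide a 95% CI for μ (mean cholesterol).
(167.48, 188.52)

t-interval (σ unknown):
df = n - 1 = 14
t* = 2.145 for 95% confidence

Margin of error = t* · s/√n = 2.145 · 19.0/√15 = 10.52

CI: (167.48, 188.52)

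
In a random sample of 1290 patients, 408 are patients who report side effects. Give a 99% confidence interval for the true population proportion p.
(0.283, 0.350)

Proportion CI:
p̂ = 408/1290 = 0.31628
SE = √(p̂(1-p̂)/n) = √(0.31628 · 0.68372 / 1290) = 0.01295

z* = 2.576
Margin = z* · SE = 2.576 · 0.01295 = 0.0334

CI: 0.31628 ± 0.0334 = (0.283, 0.350)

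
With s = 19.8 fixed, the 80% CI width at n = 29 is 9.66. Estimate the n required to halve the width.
n ≈ 116

CI width ∝ 1/√n
To reduce width by factor 2, need √n to grow by 2 → need 2² = 4 times as many samples.

Current: n = 29, width = 9.66
New: n = 116, width ≈ 4.74

Width reduced by factor of 9.66/4.74 = 2.04.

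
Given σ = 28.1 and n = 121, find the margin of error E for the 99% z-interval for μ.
Margin of error = 6.58

Margin of error = z* · σ/√n
= 2.576 · 28.1/√121
= 2.576 · 28.1/11.0000
= 6.58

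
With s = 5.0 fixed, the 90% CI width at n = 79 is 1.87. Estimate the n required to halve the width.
n ≈ 316

CI width ∝ 1/√n
To reduce width by factor 2, need √n to grow by 2 → need 2² = 4 times as many samples.

Current: n = 79, width = 1.87
New: n = 316, width ≈ 0.93

Width reduced by factor of 1.87/0.93 = 2.01.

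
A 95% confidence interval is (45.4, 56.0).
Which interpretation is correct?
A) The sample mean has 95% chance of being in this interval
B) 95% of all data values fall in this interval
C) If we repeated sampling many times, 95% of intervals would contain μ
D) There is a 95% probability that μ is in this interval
C

A) Wrong — x̄ is observed and sits in the interval by construction.
B) Wrong — a CI is about the parameter μ, not individual data values.
C) Correct — this is the frequentist long-run coverage interpretation.
D) Wrong — μ is fixed; the randomness lives in the interval, not in μ.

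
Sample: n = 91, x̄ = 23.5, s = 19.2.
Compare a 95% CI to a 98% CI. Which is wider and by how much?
98% CI is wider by 1.53

df = 90
95% CI: t* = 1.987, (19.50, 27.50), width = 2 · t* · s/√n = 8.00
98% CI: t* = 2.368, (18.73, 28.27), width = 2 · t* · s/√n = 9.53

The 98% CI is wider by 9.53 - 8.00 = 1.53.
Higher confidence requires a wider interval.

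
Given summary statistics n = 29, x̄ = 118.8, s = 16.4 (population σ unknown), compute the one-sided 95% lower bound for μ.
μ ≥ 113.62

Lower bound (one-sided):
t* = 1.701 (one-sided for 95%)
Lower bound = x̄ - t* · s/√n = 118.8 - 1.701 · 16.4/√29 = 113.62

We are 95% confident that μ ≥ 113.62.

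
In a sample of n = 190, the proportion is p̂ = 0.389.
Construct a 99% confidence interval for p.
(0.298, 0.480)

Proportion CI:
SE = √(p̂(1-p̂)/n) = √(0.389 · 0.611 / 190) = 0.03537

z* = 2.576
Margin = z* · SE = 2.576 · 0.03537 = 0.0911

CI: 0.389 ± 0.0911 = (0.298, 0.480)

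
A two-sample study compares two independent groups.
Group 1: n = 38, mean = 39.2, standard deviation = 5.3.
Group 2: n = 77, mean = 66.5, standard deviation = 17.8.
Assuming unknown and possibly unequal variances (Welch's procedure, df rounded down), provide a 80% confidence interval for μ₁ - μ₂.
(-30.14, -24.46)

Difference: x̄₁ - x̄₂ = -27.30
SE = √(s₁²/n₁ + s₂²/n₂) = √(5.3²/38 + 17.8²/77) = 2.2032
df = 99.18 → 99 (Welch–Satterthwaite, rounded down)
t* = 1.290

CI: -27.30 ± 1.290 · 2.2032 = -27.30 ± 2.84 = (-30.14, -24.46)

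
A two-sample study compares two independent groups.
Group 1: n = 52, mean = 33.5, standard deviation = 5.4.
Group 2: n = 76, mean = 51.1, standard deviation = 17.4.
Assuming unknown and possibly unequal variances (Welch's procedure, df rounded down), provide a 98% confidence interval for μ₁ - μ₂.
(-22.65, -12.55)

Difference: x̄₁ - x̄₂ = -17.60
SE = √(s₁²/n₁ + s₂²/n₂) = √(5.4²/52 + 17.4²/76) = 2.1318
df = 94.84 → 94 (Welch–Satterthwaite, rounded down)
t* = 2.367

CI: -17.60 ± 2.367 · 2.1318 = -17.60 ± 5.05 = (-22.65, -12.55)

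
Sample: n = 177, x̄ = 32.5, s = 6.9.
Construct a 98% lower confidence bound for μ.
μ ≥ 31.43

Lower bound (one-sided):
t* = 2.069 (one-sided for 98%)
Lower bound = x̄ - t* · s/√n = 32.5 - 2.069 · 6.9/√177 = 31.43

We are 98% confident that μ ≥ 31.43.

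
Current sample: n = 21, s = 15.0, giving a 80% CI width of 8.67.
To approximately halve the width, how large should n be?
n ≈ 84

CI width ∝ 1/√n
To reduce width by factor 2, need √n to grow by 2 → need 2² = 4 times as many samples.

Current: n = 21, width = 8.67
New: n = 84, width ≈ 4.23

Width reduced by factor of 8.67/4.23 = 2.05.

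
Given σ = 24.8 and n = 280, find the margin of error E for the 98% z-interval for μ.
Margin of error = 3.45

Margin of error = z* · σ/√n
= 2.326 · 24.8/√280
= 2.326 · 24.8/16.7332
= 3.45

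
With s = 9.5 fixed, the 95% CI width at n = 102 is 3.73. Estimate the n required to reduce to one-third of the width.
n ≈ 918

CI width ∝ 1/√n
To reduce width by factor 3, need √n to grow by 3 → need 3² = 9 times as many samples.

Current: n = 102, width = 3.73
New: n = 918, width ≈ 1.23

Width reduced by factor of 3.73/1.23 = 3.03.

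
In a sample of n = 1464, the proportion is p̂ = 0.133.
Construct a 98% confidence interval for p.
(0.112, 0.154)

Proportion CI:
SE = √(p̂(1-p̂)/n) = √(0.133 · 0.867 / 1464) = 0.00887

z* = 2.326
Margin = z* · SE = 2.326 · 0.00887 = 0.0206

CI: 0.133 ± 0.0206 = (0.112, 0.154)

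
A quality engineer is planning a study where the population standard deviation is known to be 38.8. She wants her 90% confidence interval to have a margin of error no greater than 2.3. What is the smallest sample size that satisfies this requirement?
n ≥ 771

For margin E ≤ 2.3:
n ≥ (z* · σ / E)²
n ≥ (1.645 · 38.8 / 2.3)²
n ≥ 770.09

Minimum n = 771 (rounding up)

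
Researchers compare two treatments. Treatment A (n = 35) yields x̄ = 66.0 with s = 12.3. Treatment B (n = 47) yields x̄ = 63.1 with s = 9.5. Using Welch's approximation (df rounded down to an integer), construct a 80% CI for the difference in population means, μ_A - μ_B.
(-0.34, 6.14)

Difference: x̄₁ - x̄₂ = 2.90
SE = √(s₁²/n₁ + s₂²/n₂) = √(12.3²/35 + 9.5²/47) = 2.4986
df = 61.89 → 61 (Welch–Satterthwaite, rounded down)
t* = 1.296

CI: 2.90 ± 1.296 · 2.4986 = 2.90 ± 3.24 = (-0.34, 6.14)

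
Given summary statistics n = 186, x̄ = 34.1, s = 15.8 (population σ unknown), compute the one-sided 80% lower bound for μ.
μ ≥ 33.12

Lower bound (one-sided):
t* = 0.844 (one-sided for 80%)
Lower bound = x̄ - t* · s/√n = 34.1 - 0.844 · 15.8/√186 = 33.12

We are 80% confident that μ ≥ 33.12.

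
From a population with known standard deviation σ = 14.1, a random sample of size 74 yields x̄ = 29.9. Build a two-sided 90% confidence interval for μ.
(27.20, 32.60)

z-interval (σ known):
z* = 1.645 for 90% confidence

Margin of error = z* · σ/√n = 1.645 · 14.1/√74 = 2.70

CI: (29.9 - 2.70, 29.9 + 2.70) = (27.20, 32.60)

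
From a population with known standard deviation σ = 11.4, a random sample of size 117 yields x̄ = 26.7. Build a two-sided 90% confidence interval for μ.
(24.97, 28.43)

z-interval (σ known):
z* = 1.645 for 90% confidence

Margin of error = z* · σ/√n = 1.645 · 11.4/√117 = 1.73

CI: (26.7 - 1.73, 26.7 + 1.73) = (24.97, 28.43)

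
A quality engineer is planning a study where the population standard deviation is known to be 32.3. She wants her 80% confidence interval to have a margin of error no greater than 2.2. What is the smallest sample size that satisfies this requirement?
n ≥ 355

For margin E ≤ 2.2:
n ≥ (z* · σ / E)²
n ≥ (1.282 · 32.3 / 2.2)²
n ≥ 354.27

Minimum n = 355 (rounding up)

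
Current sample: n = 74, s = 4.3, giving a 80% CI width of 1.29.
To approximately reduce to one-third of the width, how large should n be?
n ≈ 666

CI width ∝ 1/√n
To reduce width by factor 3, need √n to grow by 3 → need 3² = 9 times as many samples.

Current: n = 74, width = 1.29
New: n = 666, width ≈ 0.43

Width reduced by factor of 1.29/0.43 = 3.00.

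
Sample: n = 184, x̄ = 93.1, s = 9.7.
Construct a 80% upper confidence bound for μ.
μ ≤ 93.70

Upper bound (one-sided):
t* = 0.844 (one-sided for 80%)
Upper bound = x̄ + t* · s/√n = 93.1 + 0.844 · 9.7/√184 = 93.70

We are 80% confident that μ ≤ 93.70.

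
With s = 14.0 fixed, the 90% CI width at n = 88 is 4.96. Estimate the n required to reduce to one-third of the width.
n ≈ 792

CI width ∝ 1/√n
To reduce width by factor 3, need √n to grow by 3 → need 3² = 9 times as many samples.

Current: n = 88, width = 4.96
New: n = 792, width ≈ 1.64

Width reduced by factor of 4.96/1.64 = 3.02.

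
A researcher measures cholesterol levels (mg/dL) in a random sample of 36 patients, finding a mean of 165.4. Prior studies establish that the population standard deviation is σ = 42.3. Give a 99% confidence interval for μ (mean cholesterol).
(147.24, 183.56)

z-interval (σ known):
z* = 2.576 for 99% confidence

Margin of error = z* · σ/√n = 2.576 · 42.3/√36 = 18.16

CI: (165.4 - 18.16, 165.4 + 18.16) = (147.24, 183.56)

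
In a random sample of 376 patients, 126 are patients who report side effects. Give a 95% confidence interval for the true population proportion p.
(0.287, 0.383)

Proportion CI:
p̂ = 126/376 = 0.33511
SE = √(p̂(1-p̂)/n) = √(0.33511 · 0.66489 / 376) = 0.02434

z* = 1.960
Margin = z* · SE = 1.960 · 0.02434 = 0.0477

CI: 0.33511 ± 0.0477 = (0.287, 0.383)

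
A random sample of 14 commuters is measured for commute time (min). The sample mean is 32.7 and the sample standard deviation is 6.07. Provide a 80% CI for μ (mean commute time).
(30.51, 34.89)

t-interval (σ unknown):
df = n - 1 = 13
t* = 1.350 for 80% confidence

Margin of error = t* · s/√n = 1.350 · 6.07/√14 = 2.19

CI: (30.51, 34.89)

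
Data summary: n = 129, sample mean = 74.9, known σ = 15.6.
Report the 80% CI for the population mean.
(73.14, 76.66)

z-interval (σ known):
z* = 1.282 for 80% confidence

Margin of error = z* · σ/√n = 1.282 · 15.6/√129 = 1.76

CI: (74.9 - 1.76, 74.9 + 1.76) = (73.14, 76.66)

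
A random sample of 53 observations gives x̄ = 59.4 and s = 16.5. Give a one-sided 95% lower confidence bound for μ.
μ ≥ 55.60

Lower bound (one-sided):
t* = 1.675 (one-sided for 95%)
Lower bound = x̄ - t* · s/√n = 59.4 - 1.675 · 16.5/√53 = 55.60

We are 95% confident that μ ≥ 55.60.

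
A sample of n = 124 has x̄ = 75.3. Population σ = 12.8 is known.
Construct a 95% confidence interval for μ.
(73.05, 77.55)

z-interval (σ known):
z* = 1.960 for 95% confidence

Margin of error = z* · σ/√n = 1.960 · 12.8/√124 = 2.25

CI: (75.3 - 2.25, 75.3 + 2.25) = (73.05, 77.55)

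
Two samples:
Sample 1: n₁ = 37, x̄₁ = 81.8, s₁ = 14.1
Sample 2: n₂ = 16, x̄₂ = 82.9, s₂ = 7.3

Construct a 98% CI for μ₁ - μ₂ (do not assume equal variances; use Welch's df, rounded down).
(-8.20, 6.00)

Difference: x̄₁ - x̄₂ = -1.10
SE = √(s₁²/n₁ + s₂²/n₂) = √(14.1²/37 + 7.3²/16) = 2.9502
df = 49.14 → 49 (Welch–Satterthwaite, rounded down)
t* = 2.405

CI: -1.10 ± 2.405 · 2.9502 = -1.10 ± 7.10 = (-8.20, 6.00)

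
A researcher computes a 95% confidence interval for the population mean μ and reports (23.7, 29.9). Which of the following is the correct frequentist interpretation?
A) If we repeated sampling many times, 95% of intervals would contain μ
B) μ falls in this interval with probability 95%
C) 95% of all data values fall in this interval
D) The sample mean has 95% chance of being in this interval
A

A) Correct — this is the frequentist long-run coverage interpretation.
B) Wrong — μ is fixed; the randomness lives in the interval, not in μ.
C) Wrong — a CI is about the parameter μ, not individual data values.
D) Wrong — x̄ is observed and sits in the interval by construction.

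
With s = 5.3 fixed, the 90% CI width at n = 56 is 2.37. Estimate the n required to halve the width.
n ≈ 224

CI width ∝ 1/√n
To reduce width by factor 2, need √n to grow by 2 → need 2² = 4 times as many samples.

Current: n = 56, width = 2.37
New: n = 224, width ≈ 1.17

Width reduced by factor of 2.37/1.17 = 2.03.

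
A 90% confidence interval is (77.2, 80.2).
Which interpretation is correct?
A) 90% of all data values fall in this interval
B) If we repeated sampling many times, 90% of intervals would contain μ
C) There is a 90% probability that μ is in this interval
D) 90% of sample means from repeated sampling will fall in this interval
B

A) Wrong — a CI is about the parameter μ, not individual data values.
B) Correct — this is the frequentist long-run coverage interpretation.
C) Wrong — μ is fixed; the randomness lives in the interval, not in μ.
D) Wrong — coverage applies to intervals containing μ, not to future x̄ values.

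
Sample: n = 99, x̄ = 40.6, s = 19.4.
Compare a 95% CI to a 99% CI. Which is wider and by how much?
99% CI is wider by 2.50

df = 98
95% CI: t* = 1.984, (36.73, 44.47), width = 2 · t* · s/√n = 7.74
99% CI: t* = 2.627, (35.48, 45.72), width = 2 · t* · s/√n = 10.24

The 99% CI is wider by 10.24 - 7.74 = 2.50.
Higher confidence requires a wider interval.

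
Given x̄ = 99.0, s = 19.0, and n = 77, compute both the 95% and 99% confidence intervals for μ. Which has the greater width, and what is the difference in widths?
99% CI is wider by 2.81

df = 76
95% CI: t* = 1.992, (94.69, 103.31), width = 2 · t* · s/√n = 8.63
99% CI: t* = 2.642, (93.28, 104.72), width = 2 · t* · s/√n = 11.44

The 99% CI is wider by 11.44 - 8.63 = 2.81.
Higher confidence requires a wider interval.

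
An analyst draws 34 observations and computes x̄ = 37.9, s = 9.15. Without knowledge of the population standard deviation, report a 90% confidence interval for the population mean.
(35.24, 40.56)

t-interval (σ unknown):
df = n - 1 = 33
t* = 1.692 for 90% confidence

Margin of error = t* · s/√n = 1.692 · 9.15/√34 = 2.66

CI: (35.24, 40.56)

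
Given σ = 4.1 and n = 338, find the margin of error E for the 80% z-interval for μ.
Margin of error = 0.29

Margin of error = z* · σ/√n
= 1.282 · 4.1/√338
= 1.282 · 4.1/18.3848
= 0.29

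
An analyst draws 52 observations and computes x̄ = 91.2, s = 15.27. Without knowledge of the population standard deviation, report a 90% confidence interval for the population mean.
(87.65, 94.75)

t-interval (σ unknown):
df = n - 1 = 51
t* = 1.675 for 90% confidence

Margin of error = t* · s/√n = 1.675 · 15.27/√52 = 3.55

CI: (87.65, 94.75)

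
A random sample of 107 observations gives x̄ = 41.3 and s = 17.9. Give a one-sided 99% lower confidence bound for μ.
μ ≥ 37.21

Lower bound (one-sided):
t* = 2.362 (one-sided for 99%)
Lower bound = x̄ - t* · s/√n = 41.3 - 2.362 · 17.9/√107 = 37.21

We are 99% confident that μ ≥ 37.21.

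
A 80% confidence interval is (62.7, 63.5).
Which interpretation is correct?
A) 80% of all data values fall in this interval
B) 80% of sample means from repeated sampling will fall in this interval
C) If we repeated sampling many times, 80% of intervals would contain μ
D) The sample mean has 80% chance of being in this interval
C

A) Wrong — a CI is about the parameter μ, not individual data values.
B) Wrong — coverage applies to intervals containing μ, not to future x̄ values.
C) Correct — this is the frequentist long-run coverage interpretation.
D) Wrong — x̄ is observed and sits in the interval by construction.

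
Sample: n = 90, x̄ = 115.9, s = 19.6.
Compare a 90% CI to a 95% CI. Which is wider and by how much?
95% CI is wider by 1.34

df = 89
90% CI: t* = 1.662, (112.47, 119.33), width = 2 · t* · s/√n = 6.87
95% CI: t* = 1.987, (111.79, 120.01), width = 2 · t* · s/√n = 8.21

The 95% CI is wider by 8.21 - 6.87 = 1.34.
Higher confidence requires a wider interval.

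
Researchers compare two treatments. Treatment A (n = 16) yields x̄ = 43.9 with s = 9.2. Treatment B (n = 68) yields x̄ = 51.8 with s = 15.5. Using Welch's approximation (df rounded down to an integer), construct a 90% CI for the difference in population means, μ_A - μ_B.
(-12.91, -2.89)

Difference: x̄₁ - x̄₂ = -7.90
SE = √(s₁²/n₁ + s₂²/n₂) = √(9.2²/16 + 15.5²/68) = 2.9704
df = 37.94 → 37 (Welch–Satterthwaite, rounded down)
t* = 1.687

CI: -7.90 ± 1.687 · 2.9704 = -7.90 ± 5.01 = (-12.91, -2.89)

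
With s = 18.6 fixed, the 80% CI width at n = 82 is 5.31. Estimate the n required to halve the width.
n ≈ 328

CI width ∝ 1/√n
To reduce width by factor 2, need √n to grow by 2 → need 2² = 4 times as many samples.

Current: n = 82, width = 5.31
New: n = 328, width ≈ 2.64

Width reduced by factor of 5.31/2.64 = 2.01.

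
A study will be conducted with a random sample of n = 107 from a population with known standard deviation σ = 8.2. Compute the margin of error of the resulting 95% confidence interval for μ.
Margin of error = 1.55

Margin of error = z* · σ/√n
= 1.960 · 8.2/√107
= 1.960 · 8.2/10.3441
= 1.55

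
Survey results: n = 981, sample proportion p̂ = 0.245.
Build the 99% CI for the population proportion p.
(0.210, 0.280)

Proportion CI:
SE = √(p̂(1-p̂)/n) = √(0.245 · 0.755 / 981) = 0.01373

z* = 2.576
Margin = z* · SE = 2.576 · 0.01373 = 0.0354

CI: 0.245 ± 0.0354 = (0.210, 0.280)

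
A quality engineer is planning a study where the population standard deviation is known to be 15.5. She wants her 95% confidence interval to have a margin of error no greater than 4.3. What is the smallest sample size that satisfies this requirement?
n ≥ 50

For margin E ≤ 4.3:
n ≥ (z* · σ / E)²
n ≥ (1.960 · 15.5 / 4.3)²
n ≥ 49.92

Minimum n = 50 (rounding up)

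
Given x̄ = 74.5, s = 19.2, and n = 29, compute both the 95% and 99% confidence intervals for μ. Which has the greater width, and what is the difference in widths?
99% CI is wider by 5.10

df = 28
95% CI: t* = 2.048, (67.20, 81.80), width = 2 · t* · s/√n = 14.60
99% CI: t* = 2.763, (64.65, 84.35), width = 2 · t* · s/√n = 19.70

The 99% CI is wider by 19.70 - 14.60 = 5.10.
Higher confidence requires a wider interval.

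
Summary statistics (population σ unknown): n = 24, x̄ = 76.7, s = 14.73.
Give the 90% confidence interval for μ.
(71.55, 81.85)

t-interval (σ unknown):
df = n - 1 = 23
t* = 1.714 for 90% confidence

Margin of error = t* · s/√n = 1.714 · 14.73/√24 = 5.15

CI: (71.55, 81.85)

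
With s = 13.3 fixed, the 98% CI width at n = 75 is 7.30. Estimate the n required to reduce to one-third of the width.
n ≈ 675

CI width ∝ 1/√n
To reduce width by factor 3, need √n to grow by 3 → need 3² = 9 times as many samples.

Current: n = 75, width = 7.30
New: n = 675, width ≈ 2.39

Width reduced by factor of 7.30/2.39 = 3.05.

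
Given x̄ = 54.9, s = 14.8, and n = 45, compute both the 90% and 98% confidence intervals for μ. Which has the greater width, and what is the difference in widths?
98% CI is wider by 3.24

df = 44
90% CI: t* = 1.680, (51.19, 58.61), width = 2 · t* · s/√n = 7.41
98% CI: t* = 2.414, (49.57, 60.23), width = 2 · t* · s/√n = 10.65

The 98% CI is wider by 10.65 - 7.41 = 3.24.
Higher confidence requires a wider interval.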